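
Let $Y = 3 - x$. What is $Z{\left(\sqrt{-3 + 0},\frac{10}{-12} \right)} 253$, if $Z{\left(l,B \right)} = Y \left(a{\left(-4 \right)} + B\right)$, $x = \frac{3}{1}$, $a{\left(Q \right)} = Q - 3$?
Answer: $0$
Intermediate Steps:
$a{\left(Q \right)} = -3 + Q$ ($a{\left(Q \right)} = Q - 3 = -3 + Q$)
$x = 3$ ($x = 3 \cdot 1 = 3$)
$Y = 0$ ($Y = 3 - 3 = 0$)
$Z{\left(l,B \right)} = 0$ ($Z{\left(l,B \right)} = 0 \left(\left(-3 - 4\right) + B\right) = 0 \left(-7 + B\right) = 0$)
$Z{\left(\sqrt{-3 + 0},\frac{10}{-12} \right)} 253 = 0 \cdot 253 = 0$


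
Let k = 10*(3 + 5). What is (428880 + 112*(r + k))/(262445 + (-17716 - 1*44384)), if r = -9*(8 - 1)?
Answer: 430784/200345 ≈ 2.1502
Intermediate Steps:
k = 80 (k = 10*8 = 80)
r = -63 (r = -9*7 = -63)
(428880 + 112*(r + k))/(262445 + (-17716 - 1*44384)) = (428880 + 112*(-63 + 80))/(262445 + (-17716 - 1*44384)) = (428880 + 112*17)/(262445 + (-17716 - 44384)) = (428880 + 1904)/(262445 - 62100) = 430784/200345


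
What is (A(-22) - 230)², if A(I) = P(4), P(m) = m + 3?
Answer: 49729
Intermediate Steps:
P(m) = 3 + m
A(I) = 7 (A(I) = 3 + 4 = 7)
(A(-22) - 230)² = (7 - 230)² = (-223)² = 49729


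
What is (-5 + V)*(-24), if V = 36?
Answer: -744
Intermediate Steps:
(-5 + V)*(-24) = (-5 + 36)*(-24) = 31*(-24) = -744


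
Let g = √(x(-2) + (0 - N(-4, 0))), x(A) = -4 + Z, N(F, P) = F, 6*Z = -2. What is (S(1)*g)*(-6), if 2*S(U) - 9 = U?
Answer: -10*I*√3 ≈ -17.32*I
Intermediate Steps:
Z = -⅓ (Z = (⅙)*(-2) = -⅓ ≈ -0.33333)
S(U) = 9/2 + U/2
x(A) = -13/3 (x(A) = -4 - ⅓ = -13/3)
g = I*√3/3 (g = √(-13/3 + (0 - 1*(-4))) = √(-13/3 + (0 + 4)) = √(-13/3 + 4) = √(-⅓) = I*√3/3 ≈ 0.57735*I)
(S(1)*g)*(-6) = ((9/2 + (½)*1)*(I*√3/3))*(-6) = ((9/2 + ½)*(I*√3/3))*(-6) = (5*(I*√3/3))*(-6) = (5*I*√3/3)*(-6) = -10*I*√3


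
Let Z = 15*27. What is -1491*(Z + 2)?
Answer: -606837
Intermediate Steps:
Z = 405
-1491*(Z + 2) = -1491*(405 + 2) = -1491*407 = -606837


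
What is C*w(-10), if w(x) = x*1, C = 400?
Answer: -4000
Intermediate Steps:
w(x) = x
C*w(-10) = 400*(-10) = -4000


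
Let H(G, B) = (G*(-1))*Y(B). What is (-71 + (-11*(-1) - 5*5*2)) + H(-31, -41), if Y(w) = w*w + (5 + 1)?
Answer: 52187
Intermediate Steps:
Y(w) = 6 + w² (Y(w) = w² + 6 = 6 + w²)
H(G, B) = -G*(6 + B²) (H(G, B) = (G*(-1))*(6 + B²) = (-G)*(6 + B²) = -G*(6 + B²))
(-71 + (-11*(-1) - 5*5*2)) + H(-31, -41) = (-71 + (-11*(-1) - 5*5*2)) - 1*(-31)*(6 + (-41)²) = (-71 + (11 - 25*2)) - 1*(-31)*(6 + 1681) = (-71 + (11 - 50)) - 1*(-31)*1687 = (-71 - 39) + 52297 = -110 + 52297 = 52187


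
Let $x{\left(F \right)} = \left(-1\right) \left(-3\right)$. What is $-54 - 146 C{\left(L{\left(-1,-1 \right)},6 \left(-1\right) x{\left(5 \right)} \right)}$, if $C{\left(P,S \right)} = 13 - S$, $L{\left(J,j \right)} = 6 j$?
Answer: $-4580$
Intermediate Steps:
$x{\left(F \right)} = 3$
$-54 - 146 C{\left(L{\left(-1,-1 \right)},6 \left(-1\right) x{\left(5 \right)} \right)} = -54 - 146 \left(13 - 6 \left(-1\right) 3\right) = -54 - 146 \left(13 - \left(-6\right) 3\right) = -54 - 146 \left(13 - -18\right) = -54 - 146 \left(13 + 18\right) = -54 - 4526 = -4580$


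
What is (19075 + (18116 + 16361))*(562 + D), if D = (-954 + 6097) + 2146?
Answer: 420436752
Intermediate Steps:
D = 7289 (D = 5143 + 2146 = 7289)
(19075 + (18116 + 16361))*(562 + D) = (19075 + (18116 + 16361))*(562 + 7289) = (19075 + 34477)*7851 = 53552*7851 = 420436752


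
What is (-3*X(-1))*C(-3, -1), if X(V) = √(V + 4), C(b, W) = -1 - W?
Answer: 0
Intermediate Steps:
X(V) = √(4 + V)
(-3*X(-1))*C(-3, -1) = (-3*√(4 - 1))*(-1 - 1*(-1)) = (-3*√3)*(-1 + 1) = -3*√3*0 = 0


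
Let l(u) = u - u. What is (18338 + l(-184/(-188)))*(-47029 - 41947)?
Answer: -1631641888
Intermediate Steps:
l(u) = 0
(18338 + l(-184/(-188)))*(-47029 - 41947) = (18338 + 0)*(-47029 - 41947) = 18338*(-88976) = -1631641888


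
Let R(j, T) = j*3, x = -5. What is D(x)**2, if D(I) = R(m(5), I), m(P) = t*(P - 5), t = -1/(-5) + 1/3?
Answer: 0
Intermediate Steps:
t = 8/15 (t = -1*(-1/5) + 1*(1/3) = 1/5 + 1/3 = 8/15 ≈ 0.53333)
m(P) = -8/3 + 8*P/15 (m(P) = 8*(P - 5)/15 = 8*(-5 + P)/15 = -8/3 + 8*P/15)
R(j, T) = 3*j
D(I) = 0 (D(I) = 3*(-8/3 + (8/15)*5) = 3*(-8/3 + 8/3) = 3*0 = 0)
D(x)**2 = 0**2 = 0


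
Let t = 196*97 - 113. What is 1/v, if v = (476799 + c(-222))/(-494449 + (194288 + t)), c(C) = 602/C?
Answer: -15610041/26462194 ≈ -0.58990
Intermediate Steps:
t = 18899 (t = 19012 - 113 = 18899)
v = -26462194/15610041 (v = (476799 + 602/(-222))/(-494449 + (194288 + 18899)) = (476799 + 602*(-1/222))/(-494449 + 213187) = (476799 - 301/111)/(-281262) = (52924388/111)*(-1/281262) = -26462194/15610041 ≈ -1.6952)
1/v = 1/(-26462194/15610041) = -15610041/26462194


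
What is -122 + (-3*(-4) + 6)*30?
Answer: 418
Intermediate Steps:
-122 + (-3*(-4) + 6)*30 = -122 + (12 + 6)*30 = -122 + 18*30 = -122 + 540 = 418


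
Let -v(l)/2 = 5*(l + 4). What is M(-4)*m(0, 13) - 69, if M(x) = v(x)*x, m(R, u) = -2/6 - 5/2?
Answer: -69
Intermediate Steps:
m(R, u) = -17/6 (m(R, u) = -2*⅙ - 5*½ = -⅓ - 5/2 = -17/6)
v(l) = -40 - 10*l (v(l) = -10*(l + 4) = -10*(4 + l) = -2*(20 + 5*l) = -40 - 10*l)
M(x) = x*(-40 - 10*x) (M(x) = (-40 - 10*x)*x = x*(-40 - 10*x))
M(-4)*m(0, 13) - 69 = -10*(-4)*(4 - 4)*(-17/6) - 69 = -10*(-4)*0*(-17/6) - 69 = 0*(-17/6) - 69 = 0 - 69 = -69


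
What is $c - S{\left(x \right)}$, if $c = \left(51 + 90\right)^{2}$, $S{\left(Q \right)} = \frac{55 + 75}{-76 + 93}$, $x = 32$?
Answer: $\frac{337847}{17} \approx 19873.0$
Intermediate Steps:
$S{\left(Q \right)} = \frac{130}{17}$
$c = 19881$ ($c = 141^{2} = 19881$)
$c - S{\left(x \right)} = 19881 - \frac{130}{17} = \frac{337847}{17}$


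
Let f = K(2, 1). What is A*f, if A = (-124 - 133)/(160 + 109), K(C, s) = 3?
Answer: -771/269 ≈ -2.8662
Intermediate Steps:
f = 3
A = -257/269 ≈ -0.95539
A*f = -257/269*3 = -771/269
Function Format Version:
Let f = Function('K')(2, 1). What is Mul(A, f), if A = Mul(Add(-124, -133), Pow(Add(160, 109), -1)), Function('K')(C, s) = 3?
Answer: Rational(-771, 269) ≈ -2.8662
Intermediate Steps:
f = 3
A = Rational(-257, 269) (A = Mul(-257, Pow(269, -1)) = Mul(-257, Rational(1, 269)) = Rational(-257, 269) ≈ -0.95539)
Mul(A, f) = Mul(Rational(-257, 269), 3) = Rational(-771, 269)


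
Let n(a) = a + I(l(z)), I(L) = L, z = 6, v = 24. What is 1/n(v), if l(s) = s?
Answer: 1/30 ≈ 0.033333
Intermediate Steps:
n(a) = 6 + a (n(a) = a + 6 = 6 + a)
1/n(v) = 1/(6 + 24) = 1/30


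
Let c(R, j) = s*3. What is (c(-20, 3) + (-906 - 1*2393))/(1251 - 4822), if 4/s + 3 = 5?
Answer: 3293/3571 ≈ 0.92215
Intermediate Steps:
s = 2 (s = 4/(-3 + 5) = 4/2 = 4*(½) = 2)
c(R, j) = 6 (c(R, j) = 2*3 = 6)
(c(-20, 3) + (-906 - 1*2393))/(1251 - 4822) = (6 + (-906 - 1*2393))/(1251 - 4822) = (6 + (-906 - 2393))/(-3571) = (6 - 3299)*(-1/3571) = -3293*(-1/3571) = 3293/3571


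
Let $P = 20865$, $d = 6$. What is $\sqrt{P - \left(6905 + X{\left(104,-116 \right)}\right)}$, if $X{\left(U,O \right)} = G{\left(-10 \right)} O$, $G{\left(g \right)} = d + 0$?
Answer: $8 \sqrt{229} \approx 121.06$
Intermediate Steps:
$G{\left(g \right)} = 6$ ($G{\left(g \right)} = 6 + 0 = 6$)
$X{\left(U,O \right)} = 6 O$
$\sqrt{P - \left(6905 + X{\left(104,-116 \right)}\right)} = \sqrt{20865 - \left(6905 + 6 \left(-116\right)\right)} = \sqrt{20865 + \left(\left(-9980 + 3075\right) - -696\right)} = \sqrt{20865 + \left(-6905 + 696\right)} = \sqrt{20865 - 6209} = \sqrt{14656} = 8 \sqrt{229}$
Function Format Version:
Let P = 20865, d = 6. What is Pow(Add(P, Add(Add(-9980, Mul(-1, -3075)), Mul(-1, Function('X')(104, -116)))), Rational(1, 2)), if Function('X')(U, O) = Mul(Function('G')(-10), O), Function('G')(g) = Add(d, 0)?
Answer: Mul(8, Pow(229, Rational(1, 2))) ≈ 121.06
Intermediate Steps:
Function('G')(g) = 6 (Function('G')(g) = Add(6, 0) = 6)
Function('X')(U, O) = Mul(6, O)
Pow(Add(P, Add(Add(-9980, Mul(-1, -3075)), Mul(-1, Function('X')(104, -116)))), Rational(1, 2)) = Pow(Add(20865, Add(Add(-9980, Mul(-1, -3075)), Mul(-1, Mul(6, -116)))), Rational(1, 2)) = Pow(Add(20865, Add(Add(-9980, 3075), Mul(-1, -696))), Rational(1, 2)) = Pow(Add(20865, Add(-6905, 696)), Rational(1, 2)) = Pow(Add(20865, -6209), Rational(1, 2)) = Pow(14656, Rational(1, 2)) = Mul(8, Pow(229, Rational(1, 2)))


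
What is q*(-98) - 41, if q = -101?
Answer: 9857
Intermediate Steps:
q*(-98) - 41 = -101*(-98) - 41 = 9898 - 41 = 9857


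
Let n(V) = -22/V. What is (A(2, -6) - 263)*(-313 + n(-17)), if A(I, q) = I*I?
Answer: 1372441/17 ≈ 80732.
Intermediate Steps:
A(I, q) = I**2
(A(2, -6) - 263)*(-313 + n(-17)) = (2**2 - 263)*(-313 - 22/(-17)) = (4 - 263)*(-313 - 22*(-1/17)) = -259*(-313 + 22/17) = -259*(-5299/17) = 1372441/17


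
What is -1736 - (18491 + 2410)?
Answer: -22637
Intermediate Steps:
-1736 - (18491 + 2410) = -1736 - 1*20901 = -1736 - 20901 = -22637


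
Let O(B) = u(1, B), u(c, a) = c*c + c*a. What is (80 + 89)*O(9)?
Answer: 1690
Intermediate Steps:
u(c, a) = c**2 + a*c
O(B) = 1 + B (O(B) = 1*(B + 1) = 1*(1 + B) = 1 + B)
(80 + 89)*O(9) = (80 + 89)*(1 + 9) = 169*10 = 1690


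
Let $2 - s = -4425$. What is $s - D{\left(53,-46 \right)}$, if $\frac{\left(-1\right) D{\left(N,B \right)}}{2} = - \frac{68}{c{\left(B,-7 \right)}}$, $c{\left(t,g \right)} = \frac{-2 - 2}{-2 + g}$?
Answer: $4121$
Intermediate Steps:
$c{\left(t,g \right)} = - \frac{4}{-2 + g}$
$s = 4427$ ($s = 2 - -4425 = 2 + 4425 = 4427$)
$D{\left(N,B \right)} = 306$ ($D{\left(N,B \right)} = - 2 \left(- \frac{68}{\left(-4\right) \frac{1}{-2 - 7}}\right) = - 2 \left(- \frac{68}{\left(-4\right) \frac{1}{-9}}\right) = - 2 \left(- \frac{68}{\left(-4\right) \left(- \frac{1}{9}\right)}\right) = - 2 \left(- \frac{68}{\frac{4}{9}}\right) = - 2 \left(\left(-68\right) \frac{9}{4}\right) = \left(-2\right) \left(-153\right) = 306$)
$s - D{\left(53,-46 \right)} = 4427 - 306 = 4121$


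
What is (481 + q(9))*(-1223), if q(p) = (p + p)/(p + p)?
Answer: -589486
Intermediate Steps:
q(p) = 1 (q(p) = (2*p)/((2*p)) = (2*p)*(1/(2*p)) = 1)
(481 + q(9))*(-1223) = (481 + 1)*(-1223) = 482*(-1223) = -589486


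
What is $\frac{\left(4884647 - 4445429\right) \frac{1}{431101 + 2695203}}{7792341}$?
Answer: $\frac{73203}{4060204472944} \approx 1.8029 \cdot 10^{-8}$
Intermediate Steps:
$\frac{\left(4884647 - 4445429\right) \frac{1}{431101 + 2695203}}{7792341} = \frac{439218}{3126304} \cdot \frac{1}{7792341} = 439218 \cdot \frac{1}{3126304} \cdot \frac{1}{7792341} = \frac{219609}{1563152} \cdot \frac{1}{7792341} = \frac{73203}{4060204472944}$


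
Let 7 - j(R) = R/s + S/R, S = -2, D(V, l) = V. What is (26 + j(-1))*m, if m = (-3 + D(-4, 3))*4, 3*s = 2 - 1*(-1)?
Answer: -896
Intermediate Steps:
s = 1 (s = (2 - 1*(-1))/3 = (2 + 1)/3 = (⅓)*3 = 1)
m = -28 (m = (-3 - 4)*4 = -7*4 = -28)
j(R) = 7 - R + 2/R (j(R) = 7 - (R/1 - 2/R) = 7 - (R*1 - 2/R) = 7 - (R - 2/R) = 7 + (-R + 2/R) = 7 - R + 2/R)
(26 + j(-1))*m = (26 + (7 - 1*(-1) + 2/(-1)))*(-28) = (26 + (7 + 1 + 2*(-1)))*(-28) = (26 + (7 + 1 - 2))*(-28) = (26 + 6)*(-28) = 32*(-28) = -896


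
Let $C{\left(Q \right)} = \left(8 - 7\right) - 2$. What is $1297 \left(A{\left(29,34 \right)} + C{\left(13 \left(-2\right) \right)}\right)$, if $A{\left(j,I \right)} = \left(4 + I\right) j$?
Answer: $1427997$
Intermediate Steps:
$A{\left(j,I \right)} = j \left(4 + I\right)$
$C{\left(Q \right)} = -1$ ($C{\left(Q \right)} = 1 - 2 = -1$)
$1297 \left(A{\left(29,34 \right)} + C{\left(13 \left(-2\right) \right)}\right) = 1297 \left(29 \left(4 + 34\right) - 1\right) = 1297 \left(29 \cdot 38 - 1\right) = 1297 \left(1102 - 1\right) = 1297 \cdot 1101 = 1427997$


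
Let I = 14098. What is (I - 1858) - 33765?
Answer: -21525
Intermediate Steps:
(I - 1858) - 33765 = (14098 - 1858) - 33765 = 12240 - 33765 = -21525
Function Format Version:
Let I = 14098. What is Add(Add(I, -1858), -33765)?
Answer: -21525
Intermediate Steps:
Add(Add(I, -1858), -33765) = Add(Add(14098, -1858), -33765) = Add(12240, -33765) = -21525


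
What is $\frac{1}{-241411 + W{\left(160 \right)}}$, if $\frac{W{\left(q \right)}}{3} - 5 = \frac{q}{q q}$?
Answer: $- \frac{160}{38623357} \approx -4.1426 \cdot 10^{-6}$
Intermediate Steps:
$W{\left(q \right)} = 15 + \frac{3}{q}$ ($W{\left(q \right)} = 15 + 3 \frac{q}{q q} = 15 + 3 \frac{q}{q^{2}} = 15 + \frac{3}{q}$)
$\frac{1}{-241411 + W{\left(160 \right)}} = \frac{1}{-241411 + \left(15 + \frac{3}{160}\right)} = \frac{1}{-241411 + \frac{2403}{160}} = \frac{1}{- \frac{38623357}{160}} = - \frac{160}{38623357}$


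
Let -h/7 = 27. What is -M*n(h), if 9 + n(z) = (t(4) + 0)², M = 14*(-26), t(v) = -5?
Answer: 5824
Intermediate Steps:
h = -189 (h = -7*27 = -189)
M = -364
n(z) = 16 (n(z) = -9 + (-5 + 0)² = -9 + (-5)² = -9 + 25 = 16)
-M*n(h) = -(-364)*16 = -1*(-5824) = 5824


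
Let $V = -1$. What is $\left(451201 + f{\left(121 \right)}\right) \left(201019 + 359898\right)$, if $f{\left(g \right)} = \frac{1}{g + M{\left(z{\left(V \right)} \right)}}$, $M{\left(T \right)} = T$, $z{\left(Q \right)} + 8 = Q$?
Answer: $\frac{4049381061203}{16} \approx 2.5309 \cdot 10^{11}$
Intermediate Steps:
$z{\left(Q \right)} = -8 + Q$
$f{\left(g \right)} = \frac{1}{-9 + g}$ ($f{\left(g \right)} = \frac{1}{g - 9} = \frac{1}{-9 + g}$)
$\left(451201 + f{\left(121 \right)}\right) \left(201019 + 359898\right) = \left(451201 + \frac{1}{-9 + 121}\right) \left(201019 + 359898\right) = \left(451201 + \frac{1}{112}\right) 560917 = \frac{50534513}{112} \cdot 560917 = \frac{4049381061203}{16}$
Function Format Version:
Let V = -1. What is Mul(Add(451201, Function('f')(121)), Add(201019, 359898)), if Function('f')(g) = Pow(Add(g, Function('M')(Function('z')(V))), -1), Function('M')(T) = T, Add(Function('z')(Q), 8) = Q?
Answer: Rational(4049381061203, 16) ≈ 2.5309e+11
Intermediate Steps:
Function('z')(Q) = Add(-8, Q)
Function('f')(g) = Pow(Add(-9, g), -1) (Function('f')(g) = Pow(Add(g, Add(-8, -1)), -1) = Pow(Add(g, -9), -1) = Pow(Add(-9, g), -1))
Mul(Add(451201, Function('f')(121)), Add(201019, 359898)) = Mul(Add(451201, Pow(Add(-9, 121), -1)), Add(201019, 359898)) = Mul(Add(451201, Pow(112, -1)), 560917) = Mul(Add(451201, Rational(1, 112)), 560917) = Mul(Rational(50534513, 112), 560917) = Rational(4049381061203, 16)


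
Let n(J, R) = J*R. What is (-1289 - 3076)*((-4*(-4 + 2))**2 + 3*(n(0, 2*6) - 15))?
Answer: -82935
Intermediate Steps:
(-1289 - 3076)*((-4*(-4 + 2))**2 + 3*(n(0, 2*6) - 15)) = (-1289 - 3076)*((-4*(-4 + 2))**2 + 3*(0*(2*6) - 15)) = -4365*((-4*(-2))**2 + 3*(0*12 - 15)) = -4365*(8**2 + 3*(0 - 15)) = -4365*(64 + 3*(-15)) = -4365*(64 - 45) = -4365*19 = -82935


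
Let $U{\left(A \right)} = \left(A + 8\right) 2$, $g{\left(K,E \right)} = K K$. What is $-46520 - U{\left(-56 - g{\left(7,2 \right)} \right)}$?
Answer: $-46326$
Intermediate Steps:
$g{\left(K,E \right)} = K^{2}$
$U{\left(A \right)} = 16 + 2 A$ ($U{\left(A \right)} = \left(8 + A\right) 2 = 16 + 2 A$)
$-46520 - U{\left(-56 - g{\left(7,2 \right)} \right)} = -46520 - \left(16 + 2 \left(-56 - 7^{2}\right)\right) = -46520 - \left(16 + 2 \left(-56 - 49\right)\right) = -46520 - \left(16 + 2 \left(-105\right)\right) = -46520 - \left(16 - 210\right) = -46520 - -194 = -46520 + 194 = -46326$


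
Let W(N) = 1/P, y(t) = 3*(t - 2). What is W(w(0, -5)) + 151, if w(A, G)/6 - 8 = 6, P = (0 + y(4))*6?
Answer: 5437/36 ≈ 151.03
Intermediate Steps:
y(t) = -6 + 3*t (y(t) = 3*(-2 + t) = -6 + 3*t)
P = 36 (P = (0 + (-6 + 3*4))*6 = (0 + (-6 + 12))*6 = (0 + 6)*6 = 6*6 = 36)
w(A, G) = 84 (w(A, G) = 48 + 6*6 = 48 + 36 = 84)
W(N) = 1/36
W(w(0, -5)) + 151 = 1/36 + 151 = 5437/36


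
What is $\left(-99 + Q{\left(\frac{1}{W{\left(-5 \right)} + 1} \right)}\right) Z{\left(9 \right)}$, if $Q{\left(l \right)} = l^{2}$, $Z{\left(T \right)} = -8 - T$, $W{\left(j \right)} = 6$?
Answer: $\frac{82450}{49} \approx 1682.7$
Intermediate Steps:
$\left(-99 + Q{\left(\frac{1}{W{\left(-5 \right)} + 1} \right)}\right) Z{\left(9 \right)} = \left(-99 + \left(\frac{1}{6 + 1}\right)^{2}\right) \left(-8 - 9\right) = \left(-99 + \left(\frac{1}{7}\right)^{2}\right) \left(-8 - 9\right) = \left(-99 + \left(\frac{1}{7}\right)^{2}\right) \left(-17\right) = \left(-99 + \frac{1}{49}\right) \left(-17\right) = \left(- \frac{4850}{49}\right) \left(-17\right) = \frac{82450}{49}$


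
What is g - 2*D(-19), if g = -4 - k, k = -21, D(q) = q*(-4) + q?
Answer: -97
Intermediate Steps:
D(q) = -3*q (D(q) = -4*q + q = -3*q)
g = 17 (g = -4 - 1*(-21) = -4 + 21 = 17)
g - 2*D(-19) = 17 - (-6)*(-19) = 17 - 2*57 = 17 - 114 = -97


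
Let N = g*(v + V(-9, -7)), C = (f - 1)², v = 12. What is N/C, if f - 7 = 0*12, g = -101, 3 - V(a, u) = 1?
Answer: -707/18 ≈ -39.278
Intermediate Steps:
V(a, u) = 2 (V(a, u) = 3 - 1*1 = 3 - 1 = 2)
f = 7 (f = 7 + 0*12 = 7 + 0 = 7)
C = 36 (C = (7 - 1)² = 6² = 36)
N = -1414 (N = -101*(12 + 2) = -101*14 = -1414)
N/C = -1414/36 = -1414*1/36 = -707/18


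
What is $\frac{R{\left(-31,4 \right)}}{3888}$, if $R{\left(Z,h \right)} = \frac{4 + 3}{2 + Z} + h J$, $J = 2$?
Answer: $\frac{25}{12528} \approx 0.0019955$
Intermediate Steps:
$R{\left(Z,h \right)} = 2 h + \frac{7}{2 + Z}$ ($R{\left(Z,h \right)} = \frac{4 + 3}{2 + Z} + h 2 = \frac{7}{2 + Z} + 2 h = 2 h + \frac{7}{2 + Z}$)
$\frac{R{\left(-31,4 \right)}}{3888} = \frac{\frac{1}{2 - 31} \left(7 + 4 \cdot 4 + 2 \left(-31\right) 4\right)}{3888} = \frac{7 + 16 - 248}{-29} \cdot \frac{1}{3888} = \left(- \frac{1}{29}\right) \left(-225\right) \frac{1}{3888} = \frac{225}{29} \cdot \frac{1}{3888} = \frac{25}{12528}$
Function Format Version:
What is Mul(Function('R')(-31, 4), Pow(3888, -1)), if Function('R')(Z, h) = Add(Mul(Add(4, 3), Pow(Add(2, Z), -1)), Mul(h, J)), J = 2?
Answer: Rational(25, 12528) ≈ 0.0019955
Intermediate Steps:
Function('R')(Z, h) = Add(Mul(2, h), Mul(7, Pow(Add(2, Z), -1))) (Function('R')(Z, h) = Add(Mul(Add(4, 3), Pow(Add(2, Z), -1)), Mul(h, 2)) = Add(Mul(7, Pow(Add(2, Z), -1)), Mul(2, h)) = Add(Mul(2, h), Mul(7, Pow(Add(2, Z), -1))))
Mul(Function('R')(-31, 4), Pow(3888, -1)) = Mul(Mul(Pow(Add(2, -31), -1), Add(7, Mul(4, 4), Mul(2, -31, 4))), Pow(3888, -1)) = Mul(Mul(Pow(-29, -1), Add(7, 16, -248)), Rational(1, 3888)) = Mul(Mul(Rational(-1, 29), -225), Rational(1, 3888)) = Mul(Rational(225, 29), Rational(1, 3888)) = Rational(25, 12528)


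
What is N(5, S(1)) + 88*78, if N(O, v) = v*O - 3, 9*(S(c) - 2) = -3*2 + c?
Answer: 61814/9 ≈ 6868.2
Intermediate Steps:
S(c) = 4/3 + c/9 (S(c) = 2 + (-3*2 + c)/9 = 2 + (-6 + c)/9 = 2 + (-2/3 + c/9) = 4/3 + c/9)
N(O, v) = -3 + O*v (N(O, v) = O*v - 3 = -3 + O*v)
N(5, S(1)) + 88*78 = (-3 + 5*(4/3 + (1/9)*1)) + 88*78 = (-3 + 5*(4/3 + 1/9)) + 6864 = (-3 + 5*(13/9)) + 6864 = (-3 + 65/9) + 6864 = 38/9 + 6864 = 61814/9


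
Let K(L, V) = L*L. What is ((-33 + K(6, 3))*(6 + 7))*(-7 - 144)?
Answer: -5889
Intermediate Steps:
K(L, V) = L**2
((-33 + K(6, 3))*(6 + 7))*(-7 - 144) = ((-33 + 6**2)*(6 + 7))*(-7 - 144) = ((-33 + 36)*13)*(-151) = (3*13)*(-151) = 39*(-151) = -5889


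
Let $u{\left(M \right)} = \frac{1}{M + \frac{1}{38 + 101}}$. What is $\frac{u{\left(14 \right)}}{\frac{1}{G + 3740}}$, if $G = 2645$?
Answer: $\frac{887515}{1947} \approx 455.84$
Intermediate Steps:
$u{\left(M \right)} = \frac{1}{\frac{1}{139} + M}$ ($u{\left(M \right)} = \frac{1}{M + \frac{1}{139}} = \frac{1}{\frac{1}{139} + M}$)
$\frac{u{\left(14 \right)}}{\frac{1}{G + 3740}} = \frac{139 \frac{1}{1 + 139 \cdot 14}}{\frac{1}{2645 + 3740}} = \frac{139 \frac{1}{1 + 1946}}{\frac{1}{6385}} = \frac{139}{1947} \frac{1}{\frac{1}{6385}} = 139 \cdot \frac{1}{1947} \cdot 6385 = \frac{139}{1947} \cdot 6385 = \frac{887515}{1947}$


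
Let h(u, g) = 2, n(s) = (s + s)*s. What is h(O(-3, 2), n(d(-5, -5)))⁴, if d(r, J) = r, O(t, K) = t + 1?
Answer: 16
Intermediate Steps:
O(t, K) = 1 + t
n(s) = 2*s² (n(s) = (2*s)*s = 2*s²)
h(O(-3, 2), n(d(-5, -5)))⁴ = 2⁴ = 16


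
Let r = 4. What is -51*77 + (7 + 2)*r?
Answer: -3891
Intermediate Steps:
-51*77 + (7 + 2)*r = -51*77 + (7 + 2)*4 = -3927 + 9*4 = -3927 + 36 = -3891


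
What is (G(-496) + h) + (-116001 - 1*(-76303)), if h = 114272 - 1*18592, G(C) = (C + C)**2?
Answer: 1040046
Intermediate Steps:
G(C) = 4*C**2 (G(C) = (2*C)**2 = 4*C**2)
h = 95680 (h = 114272 - 18592 = 95680)
(G(-496) + h) + (-116001 - 1*(-76303)) = (4*(-496)**2 + 95680) + (-116001 - 1*(-76303)) = (4*246016 + 95680) + (-116001 + 76303) = (984064 + 95680) - 39698 = 1079744 - 39698 = 1040046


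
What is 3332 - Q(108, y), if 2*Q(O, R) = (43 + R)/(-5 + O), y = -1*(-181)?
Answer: 343084/103 ≈ 3330.9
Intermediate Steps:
y = 181
Q(O, R) = (43 + R)/(2*(-5 + O)) (Q(O, R) = ((43 + R)/(-5 + O))/2 = (43 + R)/(2*(-5 + O)))
3332 - Q(108, y) = 3332 - (43 + 181)/(2*(-5 + 108)) = 3332 - 224/(2*103) = 3332 - 1*112/103 = 3332 - 112/103 = 343084/103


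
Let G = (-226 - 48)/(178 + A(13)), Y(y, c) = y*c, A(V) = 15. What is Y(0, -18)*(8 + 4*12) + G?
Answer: -274/193 ≈ -1.4197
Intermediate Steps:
Y(y, c) = c*y
G = -274/193 (G = (-226 - 48)/(178 + 15) = -274/193 ≈ -1.4197)
Y(0, -18)*(8 + 4*12) + G = (-18*0)*(8 + 4*12) - 274/193 = 0*(8 + 48) - 274/193 = 0*56 - 274/193 = 0 - 274/193 = -274/193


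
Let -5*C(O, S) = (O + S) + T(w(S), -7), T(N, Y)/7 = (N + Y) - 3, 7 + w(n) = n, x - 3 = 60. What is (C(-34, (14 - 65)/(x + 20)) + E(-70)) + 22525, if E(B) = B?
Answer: 9331932/415 ≈ 22487.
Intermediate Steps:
x = 63 (x = 3 + 60 = 63)
w(n) = -7 + n
T(N, Y) = -21 + 7*N + 7*Y (T(N, Y) = 7*((N + Y) - 3) = 7*(-3 + N + Y) = -21 + 7*N + 7*Y)
C(O, S) = 119/5 - 8*S/5 - O/5 (C(O, S) = -((O + S) + (-21 + 7*(-7 + S) + 7*(-7)))/5 = -((O + S) + (-21 + (-49 + 7*S) - 49))/5 = -((O + S) + (-119 + 7*S))/5 = -(-119 + O + 8*S)/5 = 119/5 - 8*S/5 - O/5)
(C(-34, (14 - 65)/(x + 20)) + E(-70)) + 22525 = ((119/5 - 8*(14 - 65)/(5*(63 + 20)) - ⅕*(-34)) - 70) + 22525 = ((119/5 - (-408)/(5*83) + 34/5) - 70) + 22525 = ((119/5 - 8/5*(-51/83) + 34/5) - 70) + 22525 = ((119/5 + 408/415 + 34/5) - 70) + 22525 = (13107/415 - 70) + 22525 = -15943/415 + 22525 = 9331932/415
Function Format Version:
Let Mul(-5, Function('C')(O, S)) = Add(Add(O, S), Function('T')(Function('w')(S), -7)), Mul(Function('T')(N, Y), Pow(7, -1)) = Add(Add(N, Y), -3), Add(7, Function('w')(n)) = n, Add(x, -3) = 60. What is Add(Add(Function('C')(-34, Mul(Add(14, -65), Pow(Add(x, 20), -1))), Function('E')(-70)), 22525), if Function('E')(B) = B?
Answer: Rational(9331932, 415) ≈ 22487.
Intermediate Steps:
x = 63 (x = Add(3, 60) = 63)
Function('w')(n) = Add(-7, n)
Function('T')(N, Y) = Add(-21, Mul(7, N), Mul(7, Y)) (Function('T')(N, Y) = Mul(7, Add(Add(N, Y), -3)) = Mul(7, Add(-3, N, Y)) = Add(-21, Mul(7, N), Mul(7, Y)))
Function('C')(O, S) = Add(Rational(119, 5), Mul(Rational(-8, 5), S), Mul(Rational(-1, 5), O)) (Function('C')(O, S) = Mul(Rational(-1, 5), Add(Add(O, S), Add(-21, Mul(7, Add(-7, S)), Mul(7, -7)))) = Mul(Rational(-1, 5), Add(Add(O, S), Add(-21, Add(-49, Mul(7, S)), -49))) = Mul(Rational(-1, 5), Add(Add(O, S), Add(-119, Mul(7, S)))) = Mul(Rational(-1, 5), Add(-119, O, Mul(8, S))) = Add(Rational(119, 5), Mul(Rational(-8, 5), S), Mul(Rational(-1, 5), O)))
Add(Add(Function('C')(-34, Mul(Add(14, -65), Pow(Add(x, 20), -1))), Function('E')(-70)), 22525) = Add(Add(Add(Rational(119, 5), Mul(Rational(-8, 5), Mul(Add(14, -65), Pow(Add(63, 20), -1))), Mul(Rational(-1, 5), -34)), -70), 22525) = Add(Add(Add(Rational(119, 5), Mul(Rational(-8, 5), Mul(-51, Pow(83, -1))), Rational(34, 5)), -70), 22525) = Add(Add(Add(Rational(119, 5), Mul(Rational(-8, 5), Mul(-51, Rational(1, 83))), Rational(34, 5)), -70), 22525) = Add(Add(Add(Rational(119, 5), Mul(Rational(-8, 5), Rational(-51, 83)), Rational(34, 5)), -70), 22525) = Add(Add(Add(Rational(119, 5), Rational(408, 415), Rational(34, 5)), -70), 22525) = Add(Add(Rational(13107, 415), -70), 22525) = Add(Rational(-15943, 415), 22525) = Rational(9331932, 415)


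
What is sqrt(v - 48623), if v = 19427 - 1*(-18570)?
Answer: I*sqrt(10626) ≈ 103.08*I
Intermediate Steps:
v = 37997 (v = 19427 + 18570 = 37997)
sqrt(v - 48623) = sqrt(37997 - 48623) = sqrt(-10626) = I*sqrt(10626)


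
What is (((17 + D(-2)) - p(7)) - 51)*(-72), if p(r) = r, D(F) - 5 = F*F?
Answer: 2304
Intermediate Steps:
D(F) = 5 + F**2 (D(F) = 5 + F*F = 5 + F**2)
(((17 + D(-2)) - p(7)) - 51)*(-72) = (((17 + (5 + (-2)**2)) - 1*7) - 51)*(-72) = (((17 + (5 + 4)) - 7) - 51)*(-72) = (((17 + 9) - 7) - 51)*(-72) = ((26 - 7) - 51)*(-72) = (19 - 51)*(-72) = -32*(-72) = 2304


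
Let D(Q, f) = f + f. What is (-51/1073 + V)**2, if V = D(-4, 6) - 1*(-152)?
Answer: 30948198241/1151329 ≈ 26880.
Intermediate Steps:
D(Q, f) = 2*f
V = 164 (V = 2*6 - 1*(-152) = 12 + 152 = 164)
(-51/1073 + V)**2 = (-51/1073 + 164)**2 = (175921/1073)**2 = 30948198241/1151329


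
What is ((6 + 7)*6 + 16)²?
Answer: 8836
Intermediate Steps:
((6 + 7)*6 + 16)² = (13*6 + 16)² = (78 + 16)² = 94² = 8836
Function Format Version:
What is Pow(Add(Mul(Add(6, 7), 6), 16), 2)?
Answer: 8836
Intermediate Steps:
Pow(Add(Mul(Add(6, 7), 6), 16), 2) = Pow(Add(Mul(13, 6), 16), 2) = Pow(Add(78, 16), 2) = Pow(94, 2) = 8836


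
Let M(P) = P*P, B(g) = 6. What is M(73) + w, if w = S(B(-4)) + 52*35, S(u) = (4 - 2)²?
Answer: 7153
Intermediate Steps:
M(P) = P²
S(u) = 4 (S(u) = 2² = 4)
w = 1824 (w = 4 + 52*35 = 4 + 1820 = 1824)
M(73) + w = 73² + 1824 = 5329 + 1824 = 7153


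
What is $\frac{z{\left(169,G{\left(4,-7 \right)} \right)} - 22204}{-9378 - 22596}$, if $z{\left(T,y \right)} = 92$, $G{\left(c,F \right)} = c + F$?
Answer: $\frac{11056}{15987} \approx 0.69156$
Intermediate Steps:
$G{\left(c,F \right)} = F + c$
$\frac{z{\left(169,G{\left(4,-7 \right)} \right)} - 22204}{-9378 - 22596} = \frac{92 - 22204}{-9378 - 22596} = - \frac{22112}{-31974} = \left(-22112\right) \left(- \frac{1}{31974}\right) = \frac{11056}{15987}$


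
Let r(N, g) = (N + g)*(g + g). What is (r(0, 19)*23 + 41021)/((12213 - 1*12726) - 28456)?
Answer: -57627/28969 ≈ -1.9893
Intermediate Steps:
r(N, g) = 2*g*(N + g) (r(N, g) = (N + g)*(2*g) = 2*g*(N + g))
(r(0, 19)*23 + 41021)/((12213 - 1*12726) - 28456) = ((2*19*(0 + 19))*23 + 41021)/((12213 - 1*12726) - 28456) = ((2*19*19)*23 + 41021)/((12213 - 12726) - 28456) = (722*23 + 41021)/(-513 - 28456) = (16606 + 41021)/(-28969) = 57627*(-1/28969) = -57627/28969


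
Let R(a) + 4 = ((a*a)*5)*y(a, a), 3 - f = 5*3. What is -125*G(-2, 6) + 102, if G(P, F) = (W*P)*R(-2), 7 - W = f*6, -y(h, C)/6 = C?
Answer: 4661102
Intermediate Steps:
f = -12 (f = 3 - 5*3 = 3 - 1*15 = 3 - 15 = -12)
y(h, C) = -6*C
R(a) = -4 - 30*a³ (R(a) = -4 + ((a*a)*5)*(-6*a) = -4 + (a²*5)*(-6*a) = -4 + (5*a²)*(-6*a) = -4 - 30*a³)
W = 79 (W = 7 - (-12)*6 = 7 - 1*(-72) = 7 + 72 = 79)
G(P, F) = 18644*P (G(P, F) = (79*P)*(-4 - 30*(-2)³) = (79*P)*(-4 - 30*(-8)) = (79*P)*(-4 + 240) = (79*P)*236 = 18644*P)
-125*G(-2, 6) + 102 = -2330500*(-2) + 102 = -125*(-37288) + 102 = 4661000 + 102 = 4661102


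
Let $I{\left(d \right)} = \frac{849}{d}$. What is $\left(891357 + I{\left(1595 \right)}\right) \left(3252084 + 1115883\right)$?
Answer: $\frac{6210005356548288}{1595} \approx 3.8934 \cdot 10^{12}$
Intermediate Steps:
$\left(891357 + I{\left(1595 \right)}\right) \left(3252084 + 1115883\right) = \left(891357 + \frac{849}{1595}\right) \left(3252084 + 1115883\right) = \left(891357 + 849 \cdot \frac{1}{1595}\right) 4367967 = \left(891357 + \frac{849}{1595}\right) 4367967 = \frac{1421715264}{1595} \cdot 4367967 = \frac{6210005356548288}{1595}$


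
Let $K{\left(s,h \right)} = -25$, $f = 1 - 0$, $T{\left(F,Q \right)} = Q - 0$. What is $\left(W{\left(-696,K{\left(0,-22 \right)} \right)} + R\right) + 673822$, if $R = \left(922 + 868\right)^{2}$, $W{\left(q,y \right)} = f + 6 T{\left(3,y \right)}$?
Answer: $3877773$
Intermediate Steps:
$T{\left(F,Q \right)} = Q$ ($T{\left(F,Q \right)} = Q + 0 = Q$)
$f = 1$ ($f = 1 + 0 = 1$)
$W{\left(q,y \right)} = 1 + 6 y$
$R = 3204100$ ($R = 1790^{2} = 3204100$)
$\left(W{\left(-696,K{\left(0,-22 \right)} \right)} + R\right) + 673822 = \left(\left(1 + 6 \left(-25\right)\right) + 3204100\right) + 673822 = \left(\left(1 - 150\right) + 3204100\right) + 673822 = \left(-149 + 3204100\right) + 673822 = 3203951 + 673822 = 3877773$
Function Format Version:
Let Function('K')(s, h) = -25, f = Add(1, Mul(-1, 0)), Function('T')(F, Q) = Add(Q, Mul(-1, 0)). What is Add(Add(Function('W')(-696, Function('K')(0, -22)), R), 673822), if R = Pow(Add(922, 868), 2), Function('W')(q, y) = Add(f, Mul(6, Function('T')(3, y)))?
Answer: 3877773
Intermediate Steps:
Function('T')(F, Q) = Q (Function('T')(F, Q) = Add(Q, 0) = Q)
f = 1 (f = Add(1, 0) = 1)
Function('W')(q, y) = Add(1, Mul(6, y))
R = 3204100 (R = Pow(1790, 2) = 3204100)
Add(Add(Function('W')(-696, Function('K')(0, -22)), R), 673822) = Add(Add(Add(1, Mul(6, -25)), 3204100), 673822) = Add(Add(Add(1, -150), 3204100), 673822) = Add(Add(-149, 3204100), 673822) = Add(3203951, 673822) = 3877773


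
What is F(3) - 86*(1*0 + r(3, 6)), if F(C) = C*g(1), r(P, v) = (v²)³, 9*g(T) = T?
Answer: -12037247/3 ≈ -4.0124e+6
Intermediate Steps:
g(T) = T/9
r(P, v) = v⁶
F(C) = C/9 (F(C) = C*((⅑)*1) = C*(⅑) = C/9)
F(3) - 86*(1*0 + r(3, 6)) = (⅑)*3 - 86*(1*0 + 6⁶) = ⅓ - 86*(0 + 46656) = ⅓ - 86*46656 = ⅓ - 4012416 = -12037247/3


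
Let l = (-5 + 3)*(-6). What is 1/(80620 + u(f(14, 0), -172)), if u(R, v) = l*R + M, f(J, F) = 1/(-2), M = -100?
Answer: 1/80514 ≈ 1.2420e-5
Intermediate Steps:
l = 12 (l = -2*(-6) = 12)
f(J, F) = -1/2
u(R, v) = -100 + 12*R (u(R, v) = 12*R - 100 = -100 + 12*R)
1/(80620 + u(f(14, 0), -172)) = 1/(80620 + (-100 + 12*(-1/2))) = 1/(80620 + (-100 - 6)) = 1/(80620 - 106) = 1/80514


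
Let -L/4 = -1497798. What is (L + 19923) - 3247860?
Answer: 2763255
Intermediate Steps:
L = 5991192 (L = -4*(-1497798) = 5991192)
(L + 19923) - 3247860 = (5991192 + 19923) - 3247860 = 6011115 - 3247860 = 2763255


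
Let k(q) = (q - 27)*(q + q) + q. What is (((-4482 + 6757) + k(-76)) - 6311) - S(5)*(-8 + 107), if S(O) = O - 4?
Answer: 11445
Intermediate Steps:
S(O) = -4 + O
k(q) = q + 2*q*(-27 + q) (k(q) = (-27 + q)*(2*q) + q = 2*q*(-27 + q) + q = q + 2*q*(-27 + q))
(((-4482 + 6757) + k(-76)) - 6311) - S(5)*(-8 + 107) = (((-4482 + 6757) - 76*(-53 + 2*(-76))) - 6311) - (-4 + 5)*(-8 + 107) = ((2275 - 76*(-53 - 152)) - 6311) - 99 = ((2275 - 76*(-205)) - 6311) - 1*99 = ((2275 + 15580) - 6311) - 99 = (17855 - 6311) - 99 = 11544 - 99 = 11445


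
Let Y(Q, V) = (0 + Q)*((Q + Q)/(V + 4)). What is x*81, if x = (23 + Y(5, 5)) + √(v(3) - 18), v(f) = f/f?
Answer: 2313 + 81*I*√17 ≈ 2313.0 + 333.97*I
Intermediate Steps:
Y(Q, V) = 2*Q²/(4 + V) (Y(Q, V) = Q*((2*Q)/(4 + V)) = Q*(2*Q/(4 + V)) = 2*Q²/(4 + V))
v(f) = 1
x = 257/9 + I*√17 (x = (23 + 2*5²/(4 + 5)) + √(1 - 18) = (23 + 2*25/9) + √(-17) = (23 + 2*25*(⅑)) + I*√17 = (23 + 50/9) + I*√17 = 257/9 + I*√17 ≈ 28.556 + 4.1231*I)
x*81 = (257/9 + I*√17)*81 = 2313 + 81*I*√17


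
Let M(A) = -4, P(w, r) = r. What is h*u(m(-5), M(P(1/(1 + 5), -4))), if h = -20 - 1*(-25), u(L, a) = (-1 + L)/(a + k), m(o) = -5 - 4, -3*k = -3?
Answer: 50/3 ≈ 16.667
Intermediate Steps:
k = 1 (k = -⅓*(-3) = 1)
m(o) = -9
u(L, a) = (-1 + L)/(1 + a) (u(L, a) = (-1 + L)/(a + 1) = (-1 + L)/(1 + a))
h = 5 (h = -20 + 25 = 5)
h*u(m(-5), M(P(1/(1 + 5), -4))) = 5*((-1 - 9)/(1 - 4)) = 5*(-10/(-3)) = 5*(-⅓*(-10)) = 5*(10/3) = 50/3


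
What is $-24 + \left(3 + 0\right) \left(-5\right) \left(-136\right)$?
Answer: $2016$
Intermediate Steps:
$-24 + \left(3 + 0\right) \left(-5\right) \left(-136\right) = -24 + 3 \left(-5\right) \left(-136\right) = -24 - -2040 = -24 + 2040 = 2016$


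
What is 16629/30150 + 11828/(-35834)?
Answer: 39878231/180065850 ≈ 0.22146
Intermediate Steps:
16629/30150 + 11828/(-35834) = 16629*(1/30150) + 11828*(-1/35834) = 5543/10050 - 5914/17917 = 39878231/180065850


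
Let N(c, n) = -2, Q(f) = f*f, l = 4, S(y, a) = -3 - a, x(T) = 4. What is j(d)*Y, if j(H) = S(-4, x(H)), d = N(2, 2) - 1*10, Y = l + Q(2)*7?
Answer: -224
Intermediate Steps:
Q(f) = f²
Y = 32 (Y = 4 + 2²*7 = 4 + 4*7 = 4 + 28 = 32)
d = -12 (d = -2 - 1*10 = -2 - 10 = -12)
j(H) = -7 (j(H) = -3 - 1*4 = -3 - 4 = -7)
j(d)*Y = -7*32 = -224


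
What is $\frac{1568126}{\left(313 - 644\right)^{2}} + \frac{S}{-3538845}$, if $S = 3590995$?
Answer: $\frac{1031184370255}{77543879409} \approx 13.298$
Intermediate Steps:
$\frac{1568126}{\left(313 - 644\right)^{2}} + \frac{S}{-3538845} = \frac{1568126}{\left(313 - 644\right)^{2}} + \frac{3590995}{-3538845} = \frac{1568126}{\left(-331\right)^{2}} + 3590995 \left(- \frac{1}{3538845}\right) = \frac{1568126}{109561} - \frac{718199}{707769} = \frac{1031184370255}{77543879409}$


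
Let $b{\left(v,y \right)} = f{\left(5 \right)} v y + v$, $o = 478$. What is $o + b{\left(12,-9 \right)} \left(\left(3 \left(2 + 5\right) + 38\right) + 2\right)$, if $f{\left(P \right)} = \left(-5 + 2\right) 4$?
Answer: $80266$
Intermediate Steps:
$f{\left(P \right)} = -12$ ($f{\left(P \right)} = \left(-3\right) 4 = -12$)
$b{\left(v,y \right)} = v - 12 v y$ ($b{\left(v,y \right)} = - 12 v y + v = v - 12 v y$)
$o + b{\left(12,-9 \right)} \left(\left(3 \left(2 + 5\right) + 38\right) + 2\right) = 478 + 12 \left(1 - -108\right) \left(\left(3 \left(2 + 5\right) + 38\right) + 2\right) = 478 + 12 \left(1 + 108\right) \left(\left(3 \cdot 7 + 38\right) + 2\right) = 478 + 12 \cdot 109 \left(\left(21 + 38\right) + 2\right) = 478 + 1308 \left(59 + 2\right) = 478 + 1308 \cdot 61 = 478 + 79788 = 80266$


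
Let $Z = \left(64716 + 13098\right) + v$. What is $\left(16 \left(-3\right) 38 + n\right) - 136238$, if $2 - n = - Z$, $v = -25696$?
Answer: $-85942$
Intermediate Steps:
$Z = 52118$ ($Z = \left(64716 + 13098\right) - 25696 = 77814 - 25696 = 52118$)
$n = 52120$ ($n = 2 - \left(-1\right) 52118 = 2 - -52118 = 2 + 52118 = 52120$)
$\left(16 \left(-3\right) 38 + n\right) - 136238 = \left(16 \left(-3\right) 38 + 52120\right) - 136238 = \left(\left(-48\right) 38 + 52120\right) - 136238 = \left(-1824 + 52120\right) - 136238 = 50296 - 136238 = -85942$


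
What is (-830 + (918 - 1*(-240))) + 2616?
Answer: 2944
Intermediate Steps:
(-830 + (918 - 1*(-240))) + 2616 = (-830 + (918 + 240)) + 2616 = (-830 + 1158) + 2616 = 328 + 2616 = 2944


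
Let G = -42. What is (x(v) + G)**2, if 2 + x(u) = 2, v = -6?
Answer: 1764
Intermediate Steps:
x(u) = 0 (x(u) = -2 + 2 = 0)
(x(v) + G)**2 = (0 - 42)**2 = (-42)**2 = 1764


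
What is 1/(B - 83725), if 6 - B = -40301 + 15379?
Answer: -1/58797 ≈ -1.7008e-5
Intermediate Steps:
B = 24928 (B = 6 - (-40301 + 15379) = 6 - 1*(-24922) = 6 + 24922 = 24928)
1/(B - 83725) = 1/(24928 - 83725) = 1/(-58797) = -1/58797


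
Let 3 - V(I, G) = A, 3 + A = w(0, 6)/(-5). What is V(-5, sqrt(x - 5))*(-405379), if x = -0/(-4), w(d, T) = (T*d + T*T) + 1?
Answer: -27160393/5 ≈ -5.4321e+6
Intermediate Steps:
w(d, T) = 1 + T**2 + T*d (w(d, T) = (T*d + T**2) + 1 = (T**2 + T*d) + 1 = 1 + T**2 + T*d)
x = 0 (x = -0*(-1)/4 = -4*0 = 0)
A = -52/5 (A = -3 + (1 + 6**2 + 6*0)/(-5) = -3 + (1 + 36 + 0)*(-1/5) = -3 + 37*(-1/5) = -3 - 37/5 = -52/5 ≈ -10.400)
V(I, G) = 67/5 (V(I, G) = 3 - 1*(-52/5) = 3 + 52/5 = 67/5)
V(-5, sqrt(x - 5))*(-405379) = (67/5)*(-405379) = -27160393/5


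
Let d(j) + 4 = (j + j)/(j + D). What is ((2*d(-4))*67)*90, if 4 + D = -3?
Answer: -434160/11 ≈ -39469.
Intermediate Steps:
D = -7 (D = -4 - 3 = -7)
d(j) = -4 + 2*j/(-7 + j) (d(j) = -4 + (j + j)/(j - 7) = -4 + (2*j)/(-7 + j) = -4 + 2*j/(-7 + j))
((2*d(-4))*67)*90 = ((2*(2*(14 - 1*(-4))/(-7 - 4)))*67)*90 = ((2*(2*(14 + 4)/(-11)))*67)*90 = ((2*(2*(-1/11)*18))*67)*90 = ((2*(-36/11))*67)*90 = -72/11*67*90 = -4824/11*90 = -434160/11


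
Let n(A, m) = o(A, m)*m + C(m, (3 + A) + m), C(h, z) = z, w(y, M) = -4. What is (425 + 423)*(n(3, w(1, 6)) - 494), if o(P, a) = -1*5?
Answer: -400256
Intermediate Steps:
o(P, a) = -5
n(A, m) = 3 + A - 4*m (n(A, m) = -5*m + ((3 + A) + m) = -5*m + (3 + A + m) = 3 + A - 4*m)
(425 + 423)*(n(3, w(1, 6)) - 494) = (425 + 423)*((3 + 3 - 4*(-4)) - 494) = 848*((3 + 3 + 16) - 494) = 848*(22 - 494) = 848*(-472) = -400256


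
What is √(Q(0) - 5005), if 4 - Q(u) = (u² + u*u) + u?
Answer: I*√5001 ≈ 70.718*I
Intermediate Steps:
Q(u) = 4 - u - 2*u² (Q(u) = 4 - ((u² + u*u) + u) = 4 - ((u² + u²) + u) = 4 - (2*u² + u) = 4 - (u + 2*u²) = 4 + (-u - 2*u²) = 4 - u - 2*u²)
√(Q(0) - 5005) = √((4 - 1*0 - 2*0²) - 5005) = √((4 + 0 - 2*0) - 5005) = √((4 + 0 + 0) - 5005) = √(4 - 5005) = √(-5001) = I*√5001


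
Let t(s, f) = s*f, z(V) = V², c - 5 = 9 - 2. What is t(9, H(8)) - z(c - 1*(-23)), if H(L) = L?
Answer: -1153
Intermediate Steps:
c = 12 (c = 5 + (9 - 2) = 5 + 7 = 12)
t(s, f) = f*s
t(9, H(8)) - z(c - 1*(-23)) = 8*9 - (12 - 1*(-23))² = 72 - (12 + 23)² = 72 - 1*35² = 72 - 1*1225 = 72 - 1225 = -1153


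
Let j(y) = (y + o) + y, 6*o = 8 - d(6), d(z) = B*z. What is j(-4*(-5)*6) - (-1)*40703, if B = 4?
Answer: 122821/3 ≈ 40940.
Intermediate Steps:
d(z) = 4*z
o = -8/3 (o = (8 - 4*6)/6 = (8 - 1*24)/6 = (8 - 24)/6 = (⅙)*(-16) = -8/3 ≈ -2.6667)
j(y) = -8/3 + 2*y (j(y) = (y - 8/3) + y = (-8/3 + y) + y = -8/3 + 2*y)
j(-4*(-5)*6) - (-1)*40703 = (-8/3 + 2*(-4*(-5)*6)) - (-1)*40703 = (-8/3 + 2*(20*6)) - 1*(-40703) = (-8/3 + 2*120) + 40703 = (-8/3 + 240) + 40703 = 712/3 + 40703 = 122821/3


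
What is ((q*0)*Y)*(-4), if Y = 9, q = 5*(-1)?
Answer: 0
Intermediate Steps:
q = -5
((q*0)*Y)*(-4) = (-5*0*9)*(-4) = (0*9)*(-4) = 0*(-4) = 0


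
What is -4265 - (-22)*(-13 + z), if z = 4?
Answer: -4463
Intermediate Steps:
-4265 - (-22)*(-13 + z) = -4265 - (-22)*(-13 + 4) = -4265 - (-22)*(-9) = -4265 - 1*198 = -4265 - 198 = -4463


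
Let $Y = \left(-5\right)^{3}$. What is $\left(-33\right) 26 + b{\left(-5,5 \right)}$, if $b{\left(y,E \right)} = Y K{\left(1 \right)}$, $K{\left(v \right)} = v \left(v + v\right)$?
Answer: $-1108$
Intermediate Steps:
$K{\left(v \right)} = 2 v^{2}$ ($K{\left(v \right)} = v 2 v = 2 v^{2}$)
$Y = -125$
$b{\left(y,E \right)} = -250$ ($b{\left(y,E \right)} = - 125 \cdot 2 \cdot 1^{2} = - 125 \cdot 2 \cdot 1 = \left(-125\right) 2 = -250$)
$\left(-33\right) 26 + b{\left(-5,5 \right)} = \left(-33\right) 26 - 250 = -858 - 250 = -1108$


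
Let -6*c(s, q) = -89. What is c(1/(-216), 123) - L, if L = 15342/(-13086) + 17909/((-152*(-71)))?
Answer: 337673003/23537352 ≈ 14.346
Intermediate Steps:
c(s, q) = 89/6 (c(s, q) = -⅙*(-89) = 89/6)
L = 11464385/23537352 (L = 15342*(-1/13086) + 17909/10792 = -2557/2181 + 17909*(1/10792) = -2557/2181 + 17909/10792 = 11464385/23537352 ≈ 0.48707)
c(1/(-216), 123) - L = 89/6 - 1*11464385/23537352 = 89/6 - 11464385/23537352 = 337673003/23537352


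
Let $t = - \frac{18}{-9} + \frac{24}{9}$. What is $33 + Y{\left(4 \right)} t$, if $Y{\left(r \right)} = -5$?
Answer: $\frac{29}{3} \approx 9.6667$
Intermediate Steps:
$t = \frac{14}{3}$ ($t = \left(-18\right) \left(- \frac{1}{9}\right) + 24 \cdot \frac{1}{9} = 2 + \frac{8}{3} = \frac{14}{3} \approx 4.6667$)
$33 + Y{\left(4 \right)} t = 33 - \frac{70}{3} = \frac{29}{3}$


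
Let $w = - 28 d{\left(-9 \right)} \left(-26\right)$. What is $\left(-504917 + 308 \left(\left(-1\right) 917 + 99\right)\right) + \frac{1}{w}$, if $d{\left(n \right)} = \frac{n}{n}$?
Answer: $- \frac{550994807}{728} \approx -7.5686 \cdot 10^{5}$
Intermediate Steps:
$d{\left(n \right)} = 1$
$w = 728$ ($w = \left(-28\right) 1 \left(-26\right) = \left(-28\right) \left(-26\right) = 728$)
$\left(-504917 + 308 \left(\left(-1\right) 917 + 99\right)\right) + \frac{1}{w} = \left(-504917 + 308 \left(\left(-1\right) 917 + 99\right)\right) + \frac{1}{728} = \left(-504917 + 308 \left(-917 + 99\right)\right) + \frac{1}{728} = \left(-504917 + 308 \left(-818\right)\right) + \frac{1}{728} = \left(-504917 - 251944\right) + \frac{1}{728} = -756861 + \frac{1}{728} = - \frac{550994807}{728}$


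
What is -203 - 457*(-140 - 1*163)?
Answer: 138268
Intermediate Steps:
-203 - 457*(-140 - 1*163) = -203 - 457*(-140 - 163) = -203 - 457*(-303) = -203 + 138471 = 138268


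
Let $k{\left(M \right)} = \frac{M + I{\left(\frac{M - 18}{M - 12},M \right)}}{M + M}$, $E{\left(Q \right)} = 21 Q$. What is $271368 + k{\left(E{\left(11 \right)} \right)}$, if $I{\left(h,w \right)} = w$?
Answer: $271369$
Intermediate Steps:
$k{\left(M \right)} = 1$ ($k{\left(M \right)} = \frac{M + M}{M + M} = \frac{2 M}{2 M} = 2 M \frac{1}{2 M} = 1$)
$271368 + k{\left(E{\left(11 \right)} \right)} = 271368 + 1 = 271369$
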